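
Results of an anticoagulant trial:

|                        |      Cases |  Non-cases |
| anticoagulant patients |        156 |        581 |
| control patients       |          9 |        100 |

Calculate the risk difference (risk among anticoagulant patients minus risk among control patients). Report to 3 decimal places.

risk, anticoagulant patients = 156/737 = 0.2117
risk, control patients = 9/109 = 0.0826
risk difference = 0.2117 − 0.0826 = 0.129

0.129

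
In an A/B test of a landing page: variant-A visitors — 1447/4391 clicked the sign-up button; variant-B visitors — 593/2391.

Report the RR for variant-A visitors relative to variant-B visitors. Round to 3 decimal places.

risk, variant-A visitors = 1447/4391 = 0.3295
risk, variant-B visitors = 593/2391 = 0.2480
RR = 0.3295 / 0.2480 = 1.329

RR = 1.329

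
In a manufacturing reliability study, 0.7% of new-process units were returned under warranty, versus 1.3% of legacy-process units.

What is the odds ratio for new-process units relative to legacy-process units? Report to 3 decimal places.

OR: 0.535

odds, new-process units = 0.00700/0.99300 = 0.00705
odds, legacy-process units = 0.01300/0.98700 = 0.01317
OR = 0.00705 / 0.01317 = 0.535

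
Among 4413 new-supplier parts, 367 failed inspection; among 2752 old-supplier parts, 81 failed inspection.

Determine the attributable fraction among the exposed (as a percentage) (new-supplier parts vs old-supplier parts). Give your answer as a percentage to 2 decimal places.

64.61%

risk, new-supplier parts = 367/4413 = 0.08316
risk, old-supplier parts = 81/2752 = 0.02943
AR% = (0.08316 − 0.02943) / 0.08316 = 0.6461 → 64.61%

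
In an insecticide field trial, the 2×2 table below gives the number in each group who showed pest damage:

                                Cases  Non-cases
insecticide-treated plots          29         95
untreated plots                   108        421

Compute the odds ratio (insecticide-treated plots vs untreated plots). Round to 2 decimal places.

odds, insecticide-treated plots = 29/95 = 0.3053
odds, untreated plots = 108/421 = 0.2565
OR = 0.3053 / 0.2565 = 1.19

OR = 1.19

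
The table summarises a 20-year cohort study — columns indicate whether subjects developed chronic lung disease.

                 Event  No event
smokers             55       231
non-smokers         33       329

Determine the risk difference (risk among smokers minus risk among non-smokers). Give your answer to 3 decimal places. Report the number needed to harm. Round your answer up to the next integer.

risk, smokers = 55/286 = 0.1923
risk, non-smokers = 33/362 = 0.0912
risk difference = 0.1923 − 0.0912 = 0.101
absolute risk difference = 0.101147
1 / 0.101147 = 9.887 → round up → 10

RD = 0.101; NNH = 10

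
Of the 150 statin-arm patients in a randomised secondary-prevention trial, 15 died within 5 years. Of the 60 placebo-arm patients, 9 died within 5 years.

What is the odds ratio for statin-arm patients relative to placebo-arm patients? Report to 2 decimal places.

OR = (15 × 51) / (135 × 9) = 765/1215 ≈ 0.63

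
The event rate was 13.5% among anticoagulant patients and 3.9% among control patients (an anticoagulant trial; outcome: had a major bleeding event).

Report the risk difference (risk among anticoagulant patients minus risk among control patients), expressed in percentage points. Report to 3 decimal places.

risk difference = 0.13500 − 0.03900 = 0.09600 → 9.600 percentage points

9.600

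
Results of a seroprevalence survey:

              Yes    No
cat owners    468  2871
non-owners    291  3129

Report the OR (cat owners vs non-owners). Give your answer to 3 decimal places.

OR = 1.753

odds, cat owners = 468/2871 = 0.1630
odds, non-owners = 291/3129 = 0.0930
OR = 0.1630 / 0.0930 = 1.753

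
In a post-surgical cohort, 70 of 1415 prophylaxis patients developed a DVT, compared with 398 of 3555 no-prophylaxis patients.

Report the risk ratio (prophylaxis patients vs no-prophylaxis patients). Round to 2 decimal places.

0.44

risk, prophylaxis patients = 70/1415 = 0.04947
risk, no-prophylaxis patients = 398/3555 = 0.11195
RR = 0.04947 / 0.11195 = 0.44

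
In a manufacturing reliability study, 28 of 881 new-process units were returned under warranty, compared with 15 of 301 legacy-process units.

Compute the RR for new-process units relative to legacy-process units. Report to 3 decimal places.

RR = 0.638

risk, new-process units = 28/881 = 0.03178
risk, legacy-process units = 15/301 = 0.04983
RR = 0.03178 / 0.04983 = 0.638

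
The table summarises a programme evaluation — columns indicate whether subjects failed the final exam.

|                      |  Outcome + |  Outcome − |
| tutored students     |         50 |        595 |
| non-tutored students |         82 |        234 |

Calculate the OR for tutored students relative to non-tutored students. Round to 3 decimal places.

0.240

odds, tutored students = 50/595 = 0.0840
odds, non-tutored students = 82/234 = 0.3504
OR = 0.0840 / 0.3504 = 0.240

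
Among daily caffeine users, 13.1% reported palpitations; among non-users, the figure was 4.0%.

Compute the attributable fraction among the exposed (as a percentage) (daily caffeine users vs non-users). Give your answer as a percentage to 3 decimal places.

AR% = (0.13100 − 0.04000) / 0.13100 = 0.6947 → 69.466%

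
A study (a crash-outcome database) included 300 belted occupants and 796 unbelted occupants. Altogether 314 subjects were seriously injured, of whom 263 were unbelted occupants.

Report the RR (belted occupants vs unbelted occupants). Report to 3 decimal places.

belted occupants with the outcome: 314 − 263 = 51
belted occupants without the outcome: 300 − 51 = 249
unbelted occupants without the outcome: 796 − 263 = 533
risk, belted occupants = 51/300 = 0.1700
risk, unbelted occupants = 263/796 = 0.3304
RR = 0.1700 / 0.3304 = 0.515

RR ≈ 0.515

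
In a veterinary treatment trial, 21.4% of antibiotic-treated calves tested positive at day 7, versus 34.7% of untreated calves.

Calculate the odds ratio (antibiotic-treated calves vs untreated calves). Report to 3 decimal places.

OR = 0.512

odds, antibiotic-treated calves = 0.2140/0.7860 = 0.2723
odds, untreated calves = 0.3470/0.6530 = 0.5314
OR = 0.2723 / 0.5314 = 0.512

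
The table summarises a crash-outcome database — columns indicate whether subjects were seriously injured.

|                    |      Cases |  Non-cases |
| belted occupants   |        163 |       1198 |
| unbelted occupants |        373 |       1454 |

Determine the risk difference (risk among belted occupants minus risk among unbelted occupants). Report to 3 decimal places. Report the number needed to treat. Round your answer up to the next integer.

risk, belted occupants = 163/1361 = 0.1198
risk, unbelted occupants = 373/1827 = 0.2042
risk difference = 0.1198 − 0.2042 = -0.084
absolute risk difference = 0.084395
1 / 0.084395 = 11.849 → round up → 12

RD = -0.084; NNT = 12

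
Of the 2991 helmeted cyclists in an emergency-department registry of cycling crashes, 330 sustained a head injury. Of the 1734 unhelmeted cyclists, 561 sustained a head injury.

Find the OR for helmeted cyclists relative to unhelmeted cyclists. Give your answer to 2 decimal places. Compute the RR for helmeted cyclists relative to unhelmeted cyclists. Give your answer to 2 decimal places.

OR = (330 × 1173) / (2661 × 561) = 387090/1492821 ≈ 0.26
risk, helmeted cyclists = 330/2991 = 0.1103
risk, unhelmeted cyclists = 561/1734 = 0.3235
RR = 0.1103 / 0.3235 = 0.34

OR = 0.26; RR = 0.34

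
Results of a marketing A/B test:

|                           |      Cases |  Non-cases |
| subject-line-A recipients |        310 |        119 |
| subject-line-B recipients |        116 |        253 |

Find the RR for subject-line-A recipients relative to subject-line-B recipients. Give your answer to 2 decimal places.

risk, subject-line-A recipients = 310/429 = 0.7226
risk, subject-line-B recipients = 116/369 = 0.3144
RR = 0.7226 / 0.3144 = 2.30

RR ≈ 2.30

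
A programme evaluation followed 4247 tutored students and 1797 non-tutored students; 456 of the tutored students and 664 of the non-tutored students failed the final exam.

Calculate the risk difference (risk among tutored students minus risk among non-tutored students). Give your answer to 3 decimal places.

risk, tutored students = 456/4247 = 0.1074
risk, non-tutored students = 664/1797 = 0.3695
risk difference = 0.1074 − 0.3695 = -0.262

-0.262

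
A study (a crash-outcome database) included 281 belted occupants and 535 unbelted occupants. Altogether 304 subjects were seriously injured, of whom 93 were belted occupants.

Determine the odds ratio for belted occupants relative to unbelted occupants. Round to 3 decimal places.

belted occupants without the outcome: 281 − 93 = 188
unbelted occupants with the outcome: 304 − 93 = 211
unbelted occupants without the outcome: 535 − 211 = 324
odds, belted occupants = 93/188 = 0.4947
odds, unbelted occupants = 211/324 = 0.6512
OR = 0.4947 / 0.6512 = 0.760

0.760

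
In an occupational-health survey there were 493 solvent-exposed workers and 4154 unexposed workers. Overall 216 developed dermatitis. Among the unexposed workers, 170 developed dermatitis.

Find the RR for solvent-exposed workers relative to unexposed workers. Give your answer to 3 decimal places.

2.280

solvent-exposed workers with the outcome: 216 − 170 = 46
solvent-exposed workers without the outcome: 493 − 46 = 447
unexposed workers without the outcome: 4154 − 170 = 3984
risk, solvent-exposed workers = 46/493 = 0.09331
risk, unexposed workers = 170/4154 = 0.04092
RR = 0.09331 / 0.04092 = 2.280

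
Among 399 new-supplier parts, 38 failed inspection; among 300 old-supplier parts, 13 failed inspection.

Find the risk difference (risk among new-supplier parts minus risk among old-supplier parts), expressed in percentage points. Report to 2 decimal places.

RD ≈ 5.19

risk, new-supplier parts = 38/399 = 0.09524
risk, old-supplier parts = 13/300 = 0.04333
risk difference = 0.09524 − 0.04333 = 0.05190 → 5.19 percentage points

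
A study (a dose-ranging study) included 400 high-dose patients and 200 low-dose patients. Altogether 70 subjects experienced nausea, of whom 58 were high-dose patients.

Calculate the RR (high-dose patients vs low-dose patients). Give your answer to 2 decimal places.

2.42

high-dose patients without the outcome: 400 − 58 = 342
low-dose patients with the outcome: 70 − 58 = 12
low-dose patients without the outcome: 200 − 12 = 188
risk, high-dose patients = 58/400 = 0.1450
risk, low-dose patients = 12/200 = 0.0600
RR = 0.1450 / 0.0600 = 2.42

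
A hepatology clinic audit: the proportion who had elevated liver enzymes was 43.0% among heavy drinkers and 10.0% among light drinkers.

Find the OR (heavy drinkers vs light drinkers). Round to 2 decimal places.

OR = 6.79

odds, heavy drinkers = 0.4300/0.5700 = 0.7544
odds, light drinkers = 0.1000/0.9000 = 0.1111
OR = 0.7544 / 0.1111 = 6.79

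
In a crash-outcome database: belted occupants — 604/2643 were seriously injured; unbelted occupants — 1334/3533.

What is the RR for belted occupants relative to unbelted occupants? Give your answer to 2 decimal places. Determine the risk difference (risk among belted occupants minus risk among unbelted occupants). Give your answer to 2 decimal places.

RR = 0.61; RD = -0.15

risk, belted occupants = 604/2643 = 0.2285
risk, unbelted occupants = 1334/3533 = 0.3776
RR = 0.2285 / 0.3776 = 0.61
risk difference = 0.2285 − 0.3776 = -0.15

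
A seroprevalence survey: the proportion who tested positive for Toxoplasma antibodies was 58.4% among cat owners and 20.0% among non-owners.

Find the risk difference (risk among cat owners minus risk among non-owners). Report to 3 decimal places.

risk difference = 0.5840 − 0.2000 = 0.384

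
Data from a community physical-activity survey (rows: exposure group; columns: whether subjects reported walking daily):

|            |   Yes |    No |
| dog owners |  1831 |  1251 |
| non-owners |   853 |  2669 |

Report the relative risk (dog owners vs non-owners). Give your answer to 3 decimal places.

risk, dog owners = 1831/3082 = 0.5941
risk, non-owners = 853/3522 = 0.2422
RR = 0.5941 / 0.2422 = 2.453

RR ≈ 2.453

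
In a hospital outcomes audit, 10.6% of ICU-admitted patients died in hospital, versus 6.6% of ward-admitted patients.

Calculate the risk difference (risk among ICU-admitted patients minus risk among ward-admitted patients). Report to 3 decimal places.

risk difference = 0.1060 − 0.0660 = 0.040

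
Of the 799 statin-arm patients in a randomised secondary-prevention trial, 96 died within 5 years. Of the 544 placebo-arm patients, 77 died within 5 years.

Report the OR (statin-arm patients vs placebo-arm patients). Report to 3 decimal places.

OR = (96 × 467) / (703 × 77) = 44832/54131 ≈ 0.828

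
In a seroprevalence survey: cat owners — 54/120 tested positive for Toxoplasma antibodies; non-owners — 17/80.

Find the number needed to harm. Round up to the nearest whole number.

5

risk, cat owners = 54/120 = 0.450000
risk, non-owners = 17/80 = 0.212500
absolute risk difference = 0.237500
1 / 0.237500 = 4.211 → round up → 5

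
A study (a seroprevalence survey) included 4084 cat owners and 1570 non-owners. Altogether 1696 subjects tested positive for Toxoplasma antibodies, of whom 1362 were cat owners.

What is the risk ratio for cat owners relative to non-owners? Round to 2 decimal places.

cat owners without the outcome: 4084 − 1362 = 2722
non-owners with the outcome: 1696 − 1362 = 334
non-owners without the outcome: 1570 − 334 = 1236
risk, cat owners = 1362/4084 = 0.3335
risk, non-owners = 334/1570 = 0.2127
RR = 0.3335 / 0.2127 = 1.57

RR: 1.57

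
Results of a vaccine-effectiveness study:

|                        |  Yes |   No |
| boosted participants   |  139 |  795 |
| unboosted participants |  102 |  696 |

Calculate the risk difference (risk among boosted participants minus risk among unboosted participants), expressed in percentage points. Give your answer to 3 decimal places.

RD ≈ 2.100

risk, boosted participants = 139/934 = 0.1488
risk, unboosted participants = 102/798 = 0.1278
risk difference = 0.1488 − 0.1278 = 0.0210 → 2.100 percentage points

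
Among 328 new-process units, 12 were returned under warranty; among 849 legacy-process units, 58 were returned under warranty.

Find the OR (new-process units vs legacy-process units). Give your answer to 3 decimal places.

OR = (12 × 791) / (316 × 58) = 9492/18328 ≈ 0.518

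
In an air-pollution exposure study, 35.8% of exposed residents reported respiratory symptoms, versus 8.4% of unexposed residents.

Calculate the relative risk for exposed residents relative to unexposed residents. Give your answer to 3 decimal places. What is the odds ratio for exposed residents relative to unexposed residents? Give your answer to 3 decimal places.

RR = 0.3580 / 0.0840 = 4.262
odds, exposed residents = 0.3580/0.6420 = 0.5576
odds, unexposed residents = 0.0840/0.9160 = 0.0917
OR = 0.5576 / 0.0917 = 6.081

RR = 4.262; OR = 6.081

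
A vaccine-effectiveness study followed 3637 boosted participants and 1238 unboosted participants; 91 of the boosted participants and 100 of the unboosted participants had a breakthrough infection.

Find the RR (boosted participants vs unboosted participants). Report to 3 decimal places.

risk, boosted participants = 91/3637 = 0.02502
risk, unboosted participants = 100/1238 = 0.08078
RR = 0.02502 / 0.08078 = 0.310

0.310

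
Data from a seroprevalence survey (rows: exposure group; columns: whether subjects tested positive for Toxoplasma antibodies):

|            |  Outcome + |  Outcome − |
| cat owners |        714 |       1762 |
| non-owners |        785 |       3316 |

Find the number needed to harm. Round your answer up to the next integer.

NNH = 11

risk, cat owners = 714/2476 = 0.288368
risk, non-owners = 785/4101 = 0.191417
absolute risk difference = 0.096952
1 / 0.096952 = 10.314 → round up → 11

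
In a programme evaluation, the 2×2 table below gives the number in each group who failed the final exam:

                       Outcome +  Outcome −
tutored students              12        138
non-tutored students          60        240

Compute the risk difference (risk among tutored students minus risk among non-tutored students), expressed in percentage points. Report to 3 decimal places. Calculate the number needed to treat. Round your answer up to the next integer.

risk, tutored students = 12/150 = 0.0800
risk, non-tutored students = 60/300 = 0.2000
risk difference = 0.0800 − 0.2000 = -0.1200 → -12.000 percentage points
absolute risk difference = 0.120000
1 / 0.120000 = 8.333 → round up → 9

RD = -12.000; NNT = 9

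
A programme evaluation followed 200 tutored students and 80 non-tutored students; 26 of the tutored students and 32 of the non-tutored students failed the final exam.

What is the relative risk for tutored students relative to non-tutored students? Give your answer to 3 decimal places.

risk, tutored students = 26/200 = 0.1300
risk, non-tutored students = 32/80 = 0.4000
RR = 0.1300 / 0.4000 = 0.325

0.325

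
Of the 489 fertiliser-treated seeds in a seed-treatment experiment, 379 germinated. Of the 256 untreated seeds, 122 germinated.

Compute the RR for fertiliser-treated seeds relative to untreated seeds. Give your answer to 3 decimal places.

1.626

risk, fertiliser-treated seeds = 379/489 = 0.7751
risk, untreated seeds = 122/256 = 0.4766
RR = 0.7751 / 0.4766 = 1.626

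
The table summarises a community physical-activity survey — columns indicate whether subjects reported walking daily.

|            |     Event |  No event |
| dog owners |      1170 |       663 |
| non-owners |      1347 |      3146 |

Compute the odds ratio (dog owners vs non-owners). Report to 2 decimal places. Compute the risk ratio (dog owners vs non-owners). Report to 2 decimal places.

OR = 4.12; RR = 2.13

OR = (1170 × 3146) / (663 × 1347) = 3680820/893061 ≈ 4.12
risk, dog owners = 1170/1833 = 0.6383
risk, non-owners = 1347/4493 = 0.2998
RR = 0.6383 / 0.2998 = 2.13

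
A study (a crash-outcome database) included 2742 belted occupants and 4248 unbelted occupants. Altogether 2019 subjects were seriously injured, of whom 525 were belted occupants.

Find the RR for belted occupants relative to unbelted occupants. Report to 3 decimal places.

0.544

belted occupants without the outcome: 2742 − 525 = 2217
unbelted occupants with the outcome: 2019 − 525 = 1494
unbelted occupants without the outcome: 4248 − 1494 = 2754
risk, belted occupants = 525/2742 = 0.1915
risk, unbelted occupants = 1494/4248 = 0.3517
RR = 0.1915 / 0.3517 = 0.544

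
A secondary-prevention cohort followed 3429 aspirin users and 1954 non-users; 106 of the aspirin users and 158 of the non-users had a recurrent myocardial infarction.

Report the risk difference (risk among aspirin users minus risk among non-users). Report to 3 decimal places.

risk, aspirin users = 106/3429 = 0.03091
risk, non-users = 158/1954 = 0.08086
risk difference = 0.03091 − 0.08086 = -0.050

RD = -0.050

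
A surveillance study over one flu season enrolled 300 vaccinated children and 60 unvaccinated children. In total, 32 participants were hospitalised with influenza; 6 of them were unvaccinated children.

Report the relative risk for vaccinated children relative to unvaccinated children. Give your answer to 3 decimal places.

vaccinated children with the outcome: 32 − 6 = 26
vaccinated children without the outcome: 300 − 26 = 274
unvaccinated children without the outcome: 60 − 6 = 54
risk, vaccinated children = 26/300 = 0.0867
risk, unvaccinated children = 6/60 = 0.1000
RR = 0.0867 / 0.1000 = 0.867

0.867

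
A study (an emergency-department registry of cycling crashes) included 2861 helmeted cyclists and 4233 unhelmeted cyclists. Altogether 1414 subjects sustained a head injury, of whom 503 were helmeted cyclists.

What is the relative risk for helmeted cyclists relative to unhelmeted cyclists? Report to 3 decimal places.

helmeted cyclists without the outcome: 2861 − 503 = 2358
unhelmeted cyclists with the outcome: 1414 − 503 = 911
unhelmeted cyclists without the outcome: 4233 − 911 = 3322
risk, helmeted cyclists = 503/2861 = 0.1758
risk, unhelmeted cyclists = 911/4233 = 0.2152
RR = 0.1758 / 0.2152 = 0.817

0.817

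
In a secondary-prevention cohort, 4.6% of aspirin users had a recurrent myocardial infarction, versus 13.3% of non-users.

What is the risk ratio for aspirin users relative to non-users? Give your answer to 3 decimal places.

RR = 0.04600 / 0.13300 = 0.346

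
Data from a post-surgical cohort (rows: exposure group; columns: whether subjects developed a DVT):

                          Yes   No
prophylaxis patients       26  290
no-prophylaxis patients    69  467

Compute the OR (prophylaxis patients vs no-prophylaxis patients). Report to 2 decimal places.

OR = (26 × 467) / (290 × 69) = 12142/20010 ≈ 0.61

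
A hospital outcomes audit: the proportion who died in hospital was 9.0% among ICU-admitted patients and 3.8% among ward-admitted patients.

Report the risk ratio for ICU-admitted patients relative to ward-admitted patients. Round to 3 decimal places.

RR = 0.09000 / 0.03800 = 2.368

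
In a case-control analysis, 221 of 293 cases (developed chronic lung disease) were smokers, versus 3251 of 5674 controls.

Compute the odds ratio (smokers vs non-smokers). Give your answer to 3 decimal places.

OR = (221 × 2423) / (3251 × 72) = 535483/234072 ≈ 2.288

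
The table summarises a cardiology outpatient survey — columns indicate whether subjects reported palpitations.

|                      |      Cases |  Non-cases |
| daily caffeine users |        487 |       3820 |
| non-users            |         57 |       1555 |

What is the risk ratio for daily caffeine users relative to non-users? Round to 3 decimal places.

3.198

risk, daily caffeine users = 487/4307 = 0.11307
risk, non-users = 57/1612 = 0.03536
RR = 0.11307 / 0.03536 = 3.198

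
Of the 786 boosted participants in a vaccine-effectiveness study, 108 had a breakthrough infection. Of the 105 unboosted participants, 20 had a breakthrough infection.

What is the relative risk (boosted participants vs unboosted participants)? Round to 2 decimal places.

risk, boosted participants = 108/786 = 0.1374
risk, unboosted participants = 20/105 = 0.1905
RR = 0.1374 / 0.1905 = 0.72

0.72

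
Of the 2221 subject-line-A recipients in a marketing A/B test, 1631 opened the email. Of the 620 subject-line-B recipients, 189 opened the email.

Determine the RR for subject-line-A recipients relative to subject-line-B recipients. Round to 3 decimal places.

2.409

risk, subject-line-A recipients = 1631/2221 = 0.7344
risk, subject-line-B recipients = 189/620 = 0.3048
RR = 0.7344 / 0.3048 = 2.409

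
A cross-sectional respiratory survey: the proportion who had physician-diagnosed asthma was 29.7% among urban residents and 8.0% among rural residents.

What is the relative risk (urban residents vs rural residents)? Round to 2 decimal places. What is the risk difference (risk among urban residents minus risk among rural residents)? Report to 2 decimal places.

RR = 3.71; RD = 0.22

RR = 0.2970 / 0.0800 = 3.71
risk difference = 0.2970 − 0.0800 = 0.22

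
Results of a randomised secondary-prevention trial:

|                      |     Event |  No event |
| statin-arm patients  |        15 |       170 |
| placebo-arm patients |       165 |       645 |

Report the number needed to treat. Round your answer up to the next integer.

risk, statin-arm patients = 15/185 = 0.081081
risk, placebo-arm patients = 165/810 = 0.203704
absolute risk difference = 0.122623
1 / 0.122623 = 8.155 → round up → 9

NNT ≈ 9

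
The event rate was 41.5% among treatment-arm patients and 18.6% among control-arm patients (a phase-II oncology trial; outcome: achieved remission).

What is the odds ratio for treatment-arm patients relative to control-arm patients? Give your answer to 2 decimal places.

odds, treatment-arm patients = 0.4150/0.5850 = 0.7094
odds, control-arm patients = 0.1860/0.8140 = 0.2285
OR = 0.7094 / 0.2285 = 3.10

3.10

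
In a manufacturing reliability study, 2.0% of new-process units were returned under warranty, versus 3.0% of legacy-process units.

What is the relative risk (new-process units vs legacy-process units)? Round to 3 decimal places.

RR = 0.02000 / 0.03000 = 0.667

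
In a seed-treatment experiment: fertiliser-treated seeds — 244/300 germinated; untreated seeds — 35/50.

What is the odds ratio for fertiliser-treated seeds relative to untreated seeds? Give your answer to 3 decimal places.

OR = (244 × 15) / (56 × 35) = 3660/1960 ≈ 1.867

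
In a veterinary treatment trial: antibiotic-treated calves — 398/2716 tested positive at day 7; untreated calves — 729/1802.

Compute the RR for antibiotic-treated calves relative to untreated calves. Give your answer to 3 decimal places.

risk, antibiotic-treated calves = 398/2716 = 0.1465
risk, untreated calves = 729/1802 = 0.4046
RR = 0.1465 / 0.4046 = 0.362

0.362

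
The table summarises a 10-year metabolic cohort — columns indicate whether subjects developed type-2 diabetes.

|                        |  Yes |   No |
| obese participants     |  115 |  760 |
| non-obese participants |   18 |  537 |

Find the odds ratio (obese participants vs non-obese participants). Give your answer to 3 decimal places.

4.514

odds, obese participants = 115/760 = 0.15132
odds, non-obese participants = 18/537 = 0.03352
OR = 0.15132 / 0.03352 = 4.514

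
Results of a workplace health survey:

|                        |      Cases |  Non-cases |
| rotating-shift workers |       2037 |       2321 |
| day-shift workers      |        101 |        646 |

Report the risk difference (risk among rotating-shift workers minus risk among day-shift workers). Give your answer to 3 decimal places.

0.332

risk, rotating-shift workers = 2037/4358 = 0.4674
risk, day-shift workers = 101/747 = 0.1352
risk difference = 0.4674 − 0.1352 = 0.332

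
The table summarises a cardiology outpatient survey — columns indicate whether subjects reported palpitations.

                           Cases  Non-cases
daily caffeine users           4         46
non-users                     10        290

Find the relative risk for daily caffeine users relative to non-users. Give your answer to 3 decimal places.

2.400

risk, daily caffeine users = 4/50 = 0.08000
risk, non-users = 10/300 = 0.03333
RR = 0.08000 / 0.03333 = 2.400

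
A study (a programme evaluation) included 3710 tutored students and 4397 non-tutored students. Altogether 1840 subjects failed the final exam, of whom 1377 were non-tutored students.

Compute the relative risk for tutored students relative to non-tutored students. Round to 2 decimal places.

RR: 0.40

tutored students with the outcome: 1840 − 1377 = 463
tutored students without the outcome: 3710 − 463 = 3247
non-tutored students without the outcome: 4397 − 1377 = 3020
risk, tutored students = 463/3710 = 0.1248
risk, non-tutored students = 1377/4397 = 0.3132
RR = 0.1248 / 0.3132 = 0.40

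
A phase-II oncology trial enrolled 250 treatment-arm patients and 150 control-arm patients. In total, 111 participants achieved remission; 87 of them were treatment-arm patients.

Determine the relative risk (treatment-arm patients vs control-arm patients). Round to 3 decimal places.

2.175

treatment-arm patients without the outcome: 250 − 87 = 163
control-arm patients with the outcome: 111 − 87 = 24
control-arm patients without the outcome: 150 − 24 = 126
risk, treatment-arm patients = 87/250 = 0.3480
risk, control-arm patients = 24/150 = 0.1600
RR = 0.3480 / 0.1600 = 2.175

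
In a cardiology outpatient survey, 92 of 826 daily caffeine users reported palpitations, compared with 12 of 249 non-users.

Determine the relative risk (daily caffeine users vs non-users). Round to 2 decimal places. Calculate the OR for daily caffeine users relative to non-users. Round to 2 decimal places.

RR = 2.31; OR = 2.48

risk, daily caffeine users = 92/826 = 0.11138
risk, non-users = 12/249 = 0.04819
RR = 0.11138 / 0.04819 = 2.31
OR = (92 × 237) / (734 × 12) = 21804/8808 ≈ 2.48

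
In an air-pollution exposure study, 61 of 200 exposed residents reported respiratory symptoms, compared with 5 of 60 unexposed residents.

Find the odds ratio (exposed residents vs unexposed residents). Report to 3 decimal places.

odds, exposed residents = 61/139 = 0.4388
odds, unexposed residents = 5/55 = 0.0909
OR = 0.4388 / 0.0909 = 4.827

4.827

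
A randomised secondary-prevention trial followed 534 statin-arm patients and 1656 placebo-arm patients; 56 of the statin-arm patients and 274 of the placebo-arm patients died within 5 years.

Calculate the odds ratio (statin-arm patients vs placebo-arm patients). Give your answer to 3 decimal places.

OR = (56 × 1382) / (478 × 274) = 77392/130972 ≈ 0.591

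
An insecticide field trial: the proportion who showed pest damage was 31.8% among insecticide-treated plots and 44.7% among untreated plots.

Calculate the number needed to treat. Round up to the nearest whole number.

NNT = 8

absolute risk difference = 0.129000
1 / 0.129000 = 7.752 → round up → 8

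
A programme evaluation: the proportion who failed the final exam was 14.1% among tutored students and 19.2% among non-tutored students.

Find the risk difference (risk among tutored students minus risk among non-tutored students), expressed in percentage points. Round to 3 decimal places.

risk difference = 0.1410 − 0.1920 = -0.0510 → -5.100 percentage points

RD ≈ -5.100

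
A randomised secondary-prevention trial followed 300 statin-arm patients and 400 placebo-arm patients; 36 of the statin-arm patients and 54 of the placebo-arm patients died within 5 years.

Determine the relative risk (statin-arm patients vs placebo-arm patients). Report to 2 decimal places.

RR: 0.89

risk, statin-arm patients = 36/300 = 0.1200
risk, placebo-arm patients = 54/400 = 0.1350
RR = 0.1200 / 0.1350 = 0.89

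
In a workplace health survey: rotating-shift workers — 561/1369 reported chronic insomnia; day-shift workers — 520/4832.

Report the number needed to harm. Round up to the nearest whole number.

risk, rotating-shift workers = 561/1369 = 0.409788
risk, day-shift workers = 520/4832 = 0.107616
absolute risk difference = 0.302172
1 / 0.302172 = 3.309 → round up → 4

4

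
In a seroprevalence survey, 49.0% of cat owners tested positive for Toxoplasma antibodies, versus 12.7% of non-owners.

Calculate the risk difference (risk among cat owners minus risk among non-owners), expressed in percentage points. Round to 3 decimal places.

risk difference = 0.4900 − 0.1270 = 0.3630 → 36.300 percentage points

36.300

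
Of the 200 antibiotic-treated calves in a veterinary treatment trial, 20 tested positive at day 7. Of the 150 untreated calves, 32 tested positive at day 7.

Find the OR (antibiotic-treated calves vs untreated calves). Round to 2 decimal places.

0.41

odds, antibiotic-treated calves = 20/180 = 0.1111
odds, untreated calves = 32/118 = 0.2712
OR = 0.1111 / 0.2712 = 0.41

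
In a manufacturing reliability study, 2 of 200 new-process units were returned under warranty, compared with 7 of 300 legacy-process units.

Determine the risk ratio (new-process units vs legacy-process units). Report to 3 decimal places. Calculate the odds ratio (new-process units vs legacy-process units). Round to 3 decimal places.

risk, new-process units = 2/200 = 0.01000
risk, legacy-process units = 7/300 = 0.02333
RR = 0.01000 / 0.02333 = 0.429
OR = (2 × 293) / (198 × 7) = 586/1386 ≈ 0.423

RR = 0.429; OR = 0.423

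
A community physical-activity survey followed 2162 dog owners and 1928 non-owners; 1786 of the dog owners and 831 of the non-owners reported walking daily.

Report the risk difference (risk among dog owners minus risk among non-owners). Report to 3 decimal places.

risk, dog owners = 1786/2162 = 0.8261
risk, non-owners = 831/1928 = 0.4310
risk difference = 0.8261 − 0.4310 = 0.395

0.395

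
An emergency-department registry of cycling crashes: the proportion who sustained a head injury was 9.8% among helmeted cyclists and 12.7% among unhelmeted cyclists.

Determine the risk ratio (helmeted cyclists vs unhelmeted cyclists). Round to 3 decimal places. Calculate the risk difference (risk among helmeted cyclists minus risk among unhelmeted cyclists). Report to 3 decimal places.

RR = 0.772; RD = -0.029

RR = 0.0980 / 0.1270 = 0.772
risk difference = 0.0980 − 0.1270 = -0.029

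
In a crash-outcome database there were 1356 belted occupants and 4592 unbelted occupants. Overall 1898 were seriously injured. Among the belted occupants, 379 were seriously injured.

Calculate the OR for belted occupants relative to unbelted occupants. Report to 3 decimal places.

belted occupants without the outcome: 1356 − 379 = 977
unbelted occupants with the outcome: 1898 − 379 = 1519
unbelted occupants without the outcome: 4592 − 1519 = 3073
odds, belted occupants = 379/977 = 0.3879
odds, unbelted occupants = 1519/3073 = 0.4943
OR = 0.3879 / 0.4943 = 0.785

OR = 0.785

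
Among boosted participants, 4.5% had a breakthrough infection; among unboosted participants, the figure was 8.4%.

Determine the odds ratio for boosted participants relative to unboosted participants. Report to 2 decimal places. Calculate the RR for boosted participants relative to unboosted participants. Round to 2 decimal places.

OR = 0.51; RR = 0.54

odds, boosted participants = 0.04500/0.95500 = 0.04712
odds, unboosted participants = 0.08400/0.91600 = 0.09170
OR = 0.04712 / 0.09170 = 0.51
RR = 0.04500 / 0.08400 = 0.54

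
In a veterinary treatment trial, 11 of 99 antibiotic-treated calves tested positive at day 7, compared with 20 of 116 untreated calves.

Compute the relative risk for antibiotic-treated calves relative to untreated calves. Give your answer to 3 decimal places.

RR = 0.644

risk, antibiotic-treated calves = 11/99 = 0.1111
risk, untreated calves = 20/116 = 0.1724
RR = 0.1111 / 0.1724 = 0.644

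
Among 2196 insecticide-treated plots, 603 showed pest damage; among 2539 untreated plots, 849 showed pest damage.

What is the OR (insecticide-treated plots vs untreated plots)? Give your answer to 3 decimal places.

OR = 0.753

odds, insecticide-treated plots = 603/1593 = 0.3785
odds, untreated plots = 849/1690 = 0.5024
OR = 0.3785 / 0.5024 = 0.753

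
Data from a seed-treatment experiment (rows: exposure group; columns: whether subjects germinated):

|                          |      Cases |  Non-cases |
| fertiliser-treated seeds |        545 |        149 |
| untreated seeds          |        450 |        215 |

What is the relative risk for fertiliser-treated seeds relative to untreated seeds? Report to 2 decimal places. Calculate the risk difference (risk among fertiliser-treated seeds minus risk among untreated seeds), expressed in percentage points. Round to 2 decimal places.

RR = 1.16; RD = 10.86

risk, fertiliser-treated seeds = 545/694 = 0.7853
risk, untreated seeds = 450/665 = 0.6767
RR = 0.7853 / 0.6767 = 1.16
risk difference = 0.7853 − 0.6767 = 0.1086 → 10.86 percentage points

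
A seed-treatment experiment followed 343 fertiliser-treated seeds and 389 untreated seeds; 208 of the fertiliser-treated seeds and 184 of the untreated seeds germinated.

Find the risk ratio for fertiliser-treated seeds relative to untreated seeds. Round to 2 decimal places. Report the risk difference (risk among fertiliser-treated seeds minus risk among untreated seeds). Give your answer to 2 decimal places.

risk, fertiliser-treated seeds = 208/343 = 0.6064
risk, untreated seeds = 184/389 = 0.4730
RR = 0.6064 / 0.4730 = 1.28
risk difference = 0.6064 − 0.4730 = 0.13

RR = 1.28; RD = 0.13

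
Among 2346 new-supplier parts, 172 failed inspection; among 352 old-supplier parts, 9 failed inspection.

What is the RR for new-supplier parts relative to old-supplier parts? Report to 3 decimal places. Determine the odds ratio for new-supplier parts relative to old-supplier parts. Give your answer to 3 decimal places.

risk, new-supplier parts = 172/2346 = 0.07332
risk, old-supplier parts = 9/352 = 0.02557
RR = 0.07332 / 0.02557 = 2.867
OR = (172 × 343) / (2174 × 9) = 58996/19566 ≈ 3.015

RR = 2.867; OR = 3.015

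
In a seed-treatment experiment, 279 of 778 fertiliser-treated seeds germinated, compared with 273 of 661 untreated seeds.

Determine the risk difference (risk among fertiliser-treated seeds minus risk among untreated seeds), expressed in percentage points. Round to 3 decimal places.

risk, fertiliser-treated seeds = 279/778 = 0.3586
risk, untreated seeds = 273/661 = 0.4130
risk difference = 0.3586 − 0.4130 = -0.0544 → -5.440 percentage points

-5.440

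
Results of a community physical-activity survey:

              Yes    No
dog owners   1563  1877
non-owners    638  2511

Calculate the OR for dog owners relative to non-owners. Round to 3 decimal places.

OR = (1563 × 2511) / (1877 × 638) = 3924693/1197526 ≈ 3.277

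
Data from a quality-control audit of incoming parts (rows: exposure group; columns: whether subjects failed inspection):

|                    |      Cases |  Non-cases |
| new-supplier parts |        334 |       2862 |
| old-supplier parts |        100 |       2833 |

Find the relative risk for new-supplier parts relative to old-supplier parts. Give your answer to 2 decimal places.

RR = 3.07

risk, new-supplier parts = 334/3196 = 0.10451
risk, old-supplier parts = 100/2933 = 0.03409
RR = 0.10451 / 0.03409 = 3.07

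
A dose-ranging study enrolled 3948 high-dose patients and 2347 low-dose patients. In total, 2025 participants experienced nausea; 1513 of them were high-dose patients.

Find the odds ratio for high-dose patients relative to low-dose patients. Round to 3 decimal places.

high-dose patients without the outcome: 3948 − 1513 = 2435
low-dose patients with the outcome: 2025 − 1513 = 512
low-dose patients without the outcome: 2347 − 512 = 1835
odds, high-dose patients = 1513/2435 = 0.6214
odds, low-dose patients = 512/1835 = 0.2790
OR = 0.6214 / 0.2790 = 2.227

OR: 2.227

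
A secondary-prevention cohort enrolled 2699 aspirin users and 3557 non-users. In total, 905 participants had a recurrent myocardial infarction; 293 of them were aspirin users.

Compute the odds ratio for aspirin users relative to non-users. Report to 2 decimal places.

aspirin users without the outcome: 2699 − 293 = 2406
non-users with the outcome: 905 − 293 = 612
non-users without the outcome: 3557 − 612 = 2945
OR = (293 × 2945) / (2406 × 612) = 862885/1472472 ≈ 0.59

OR = 0.59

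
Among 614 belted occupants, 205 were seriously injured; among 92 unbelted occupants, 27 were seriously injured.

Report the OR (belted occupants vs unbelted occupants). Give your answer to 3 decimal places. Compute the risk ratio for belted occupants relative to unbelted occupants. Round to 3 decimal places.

OR = 1.207; RR = 1.138

OR = (205 × 65) / (409 × 27) = 13325/11043 ≈ 1.207
risk, belted occupants = 205/614 = 0.3339
risk, unbelted occupants = 27/92 = 0.2935
RR = 0.3339 / 0.2935 = 1.138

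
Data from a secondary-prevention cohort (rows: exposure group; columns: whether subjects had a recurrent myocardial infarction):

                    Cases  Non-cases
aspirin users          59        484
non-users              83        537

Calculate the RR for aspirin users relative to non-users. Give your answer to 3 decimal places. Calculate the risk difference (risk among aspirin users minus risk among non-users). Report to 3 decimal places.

RR = 0.812; RD = -0.025

risk, aspirin users = 59/543 = 0.1087
risk, non-users = 83/620 = 0.1339
RR = 0.1087 / 0.1339 = 0.812
risk difference = 0.1087 − 0.1339 = -0.025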